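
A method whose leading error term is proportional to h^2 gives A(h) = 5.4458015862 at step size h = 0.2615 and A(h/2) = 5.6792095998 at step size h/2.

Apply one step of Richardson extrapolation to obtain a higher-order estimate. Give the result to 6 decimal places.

With r = 2 the leading error scales as h^2, so the weight is 2^2 = 4.
Top: 4(5.6792095998) − (5.4458015862) = 17.2710368130
Denominator 4 − 1 = 3.
17.2710368130 ÷ 3 = 5.7570122710

5.757012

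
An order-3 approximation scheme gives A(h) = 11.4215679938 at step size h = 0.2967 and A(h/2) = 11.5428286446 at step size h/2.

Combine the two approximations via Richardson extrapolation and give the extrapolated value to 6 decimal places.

Method order is 3; weight 2^3 = 8.
8*11.5428286446 = 92.3426291568; 92.3426291568 − 11.4215679938 = 80.9210611630
R = 80.9210611630/7 = 11.5601515947
Correction |R − A(h/2)| = 1.732e-02; gap |A(h/2) − A(h)| = 1.213e-01.

11.560152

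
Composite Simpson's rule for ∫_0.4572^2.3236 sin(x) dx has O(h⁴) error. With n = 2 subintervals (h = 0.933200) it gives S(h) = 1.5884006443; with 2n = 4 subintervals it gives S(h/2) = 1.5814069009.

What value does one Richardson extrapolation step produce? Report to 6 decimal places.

With r = 4 the leading error scales as h^4, so the weight is 2^4 = 16.
Numerator 16×A(h/2) − A(h) = 16×1.5814069009 − 1.5884006443 = 23.7141097701
Divide by 2^4 − 1 = 15.
Extrapolated: 23.7141097701 / 15 = 1.5809406513
Correction |R − A(h/2)| = 4.662e-04; gap |A(h/2) − A(h)| = 6.994e-03.

1.580941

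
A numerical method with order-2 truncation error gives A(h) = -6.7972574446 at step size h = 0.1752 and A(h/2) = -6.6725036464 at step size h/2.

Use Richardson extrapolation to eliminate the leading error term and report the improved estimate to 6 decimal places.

Error is O(h^2); halving h shrinks it by 2^2 = 4.
4·(-6.6725036464) = -26.6900145856; (-26.6900145856) − (-6.7972574446) = -19.8927571410
(-19.8927571410) ÷ 3 = -6.6309190470

-6.630919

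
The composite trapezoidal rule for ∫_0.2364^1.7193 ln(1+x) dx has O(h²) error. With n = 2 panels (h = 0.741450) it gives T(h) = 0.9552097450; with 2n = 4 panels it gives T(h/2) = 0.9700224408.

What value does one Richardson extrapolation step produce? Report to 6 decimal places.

0.974960

r = 2: numerator weight 4, denominator 3.
4×0.9700224408 − 0.9552097450 = 2.9248800182
2.9248800182 ÷ 3 = 0.9749600061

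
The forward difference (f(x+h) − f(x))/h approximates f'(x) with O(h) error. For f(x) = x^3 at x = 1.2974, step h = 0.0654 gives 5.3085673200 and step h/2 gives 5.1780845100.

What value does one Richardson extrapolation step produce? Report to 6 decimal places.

5.047602

r = 1, so 2^r = 2.
2×5.1780845100 = 10.3561690200; subtract 5.3085673200 → 5.0476017000
Denominator 2 − 1 = 1.
So the Richardson estimate is 5.0476017000.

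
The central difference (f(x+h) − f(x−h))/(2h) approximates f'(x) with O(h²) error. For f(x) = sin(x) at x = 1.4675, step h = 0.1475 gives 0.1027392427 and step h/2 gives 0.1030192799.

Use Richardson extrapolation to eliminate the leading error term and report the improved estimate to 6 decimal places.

0.103113

Method order is 2; weight 2^2 = 4.
4 × 0.1030192799 = 0.4120771196; subtract 0.1027392427 → 0.3093378769
Divide by 2^2 − 1 = 3.
0.3093378769 ÷ 3 = 0.1031126256
Correction |R − A(h/2)| = 9.335e-05; gap |A(h/2) − A(h)| = 2.800e-04.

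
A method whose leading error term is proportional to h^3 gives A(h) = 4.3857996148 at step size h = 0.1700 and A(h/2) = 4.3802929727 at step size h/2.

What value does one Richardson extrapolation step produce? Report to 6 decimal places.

With r = 3 the leading error scales as h^3, so the weight is 2^3 = 8.
8·4.3802929727 − 4.3857996148 = 30.6565441668
Denominator 8 − 1 = 7.
Result: 4.3795063095
Gap between inputs: 5.507e-03; correction applied: −0.0007866632.

4.379506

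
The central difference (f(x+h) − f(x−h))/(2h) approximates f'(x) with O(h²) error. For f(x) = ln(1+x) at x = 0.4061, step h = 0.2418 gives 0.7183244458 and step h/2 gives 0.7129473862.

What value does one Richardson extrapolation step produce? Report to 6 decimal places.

0.711155

Error is O(h^2); halving h shrinks it by 2^2 = 4.
A(h/2) − A(h) = 0.7129473862 − 0.7183244458 = -0.0053770596
Divide by 2^2 − 1 = 3: (-0.0053770596)/3 = -0.0017923532
R = 0.7129473862 − 0.0017923532 = 0.7111550330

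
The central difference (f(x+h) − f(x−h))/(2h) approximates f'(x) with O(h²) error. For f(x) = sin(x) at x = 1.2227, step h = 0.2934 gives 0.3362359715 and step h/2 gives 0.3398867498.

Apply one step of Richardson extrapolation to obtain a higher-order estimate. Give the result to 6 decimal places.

0.341104

With r = 2 the leading error scales as h^2, so the weight is 2^2 = 4.
Top: 4(0.3398867498) − (0.3362359715) = 1.0233110277
Extrapolated: 1.0233110277 / 3 = 0.3411036759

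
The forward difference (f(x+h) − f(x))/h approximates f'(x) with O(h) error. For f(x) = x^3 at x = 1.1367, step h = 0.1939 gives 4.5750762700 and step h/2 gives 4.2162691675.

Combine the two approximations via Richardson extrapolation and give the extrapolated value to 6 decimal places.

Method order is 1; weight 2^1 = 2.
A(h/2) − A(h) = 4.2162691675 − 4.5750762700 = -0.3588071025
Correction (A(h/2) − A(h))/(2 − 1) = (-0.3588071025)/1 = -0.3588071025
R = 4.2162691675 − 0.3588071025 = 3.8574620650

3.857462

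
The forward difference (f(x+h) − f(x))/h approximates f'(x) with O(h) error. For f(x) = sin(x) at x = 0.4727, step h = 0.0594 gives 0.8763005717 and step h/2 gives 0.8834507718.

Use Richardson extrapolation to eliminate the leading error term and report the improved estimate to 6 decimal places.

0.890601

Leading term ∝ h^1; use weight 2 = 2^1.
Weighted: 1.7669015436 − 0.8763005717 = 0.8906009719
(2*0.8834507718 − 0.8763005717)/(2 − 1) = 0.8906009719
Shift from A(h/2): +0.0071502001.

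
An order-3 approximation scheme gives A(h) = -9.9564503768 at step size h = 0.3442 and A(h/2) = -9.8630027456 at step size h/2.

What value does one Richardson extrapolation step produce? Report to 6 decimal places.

-9.849653

r = 3: numerator weight 8, denominator 7.
A(h/2) − A(h) = -9.8630027456 − (-9.9564503768) = 0.0934476312
Correction (A(h/2) − A(h))/(8 − 1) = 0.0934476312/7 = 0.0133496616
R = A(h/2) + (A(h/2) − A(h))/7 = -9.8630027456 + 0.0133496616 = -9.8496530840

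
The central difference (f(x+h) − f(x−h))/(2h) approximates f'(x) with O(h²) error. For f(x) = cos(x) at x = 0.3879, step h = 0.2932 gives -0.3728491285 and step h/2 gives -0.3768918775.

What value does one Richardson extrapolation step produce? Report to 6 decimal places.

Error is O(h^2); halving h shrinks it by 2^2 = 4.
A(h/2) − A(h) = -0.3768918775 − (-0.3728491285) = -0.0040427490
Correction (A(h/2) − A(h))/(4 − 1) = (-0.0040427490)/3 = -0.0013475830
R = A(h/2) + (A(h/2) − A(h))/3 = -0.3768918775 − 0.0013475830 = -0.3782394605

-0.378239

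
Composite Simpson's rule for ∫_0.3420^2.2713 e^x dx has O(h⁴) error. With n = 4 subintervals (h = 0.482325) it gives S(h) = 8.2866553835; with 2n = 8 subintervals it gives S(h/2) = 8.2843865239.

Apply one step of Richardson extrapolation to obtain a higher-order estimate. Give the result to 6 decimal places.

8.284235

r = 4, so 2^r = 16.
Weighted: 132.5501843824 − 8.2866553835 = 124.2635289989
Denominator 16 − 1 = 15.
(16·8.2843865239 − 8.2866553835)/(16 − 1) = 8.2842352666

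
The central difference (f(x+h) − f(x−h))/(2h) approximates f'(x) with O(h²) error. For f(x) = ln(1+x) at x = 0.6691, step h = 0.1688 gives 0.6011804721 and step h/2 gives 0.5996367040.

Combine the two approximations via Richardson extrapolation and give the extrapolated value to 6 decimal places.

0.599122

With r = 2 the leading error scales as h^2, so the weight is 2^2 = 4.
Top: 4(0.5996367040) − (0.6011804721) = 1.7973663439
Extrapolated: 1.7973663439 / 3 = 0.5991221146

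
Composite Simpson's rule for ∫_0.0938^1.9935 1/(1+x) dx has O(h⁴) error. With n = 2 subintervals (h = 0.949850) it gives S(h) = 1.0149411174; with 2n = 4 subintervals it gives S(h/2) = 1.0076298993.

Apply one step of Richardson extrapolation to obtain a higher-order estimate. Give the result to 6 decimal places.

r = 4, so 2^r = 16.
Difference of the inputs: 1.0076298993 − 1.0149411174 = -0.0073112181
Divide by 2^4 − 1 = 15: (-0.0073112181)/15 = -0.0004874145
R = 1.0076298993 − 0.0004874145 = 1.0071424848

1.007142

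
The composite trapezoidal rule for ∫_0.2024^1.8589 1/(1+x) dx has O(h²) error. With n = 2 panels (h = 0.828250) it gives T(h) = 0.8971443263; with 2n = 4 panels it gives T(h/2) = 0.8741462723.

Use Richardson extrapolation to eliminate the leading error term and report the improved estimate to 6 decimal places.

0.866480

Error is O(h^2); halving h shrinks it by 2^2 = 4.
Difference of the inputs: 0.8741462723 − 0.8971443263 = -0.0229980540
Correction (A(h/2) − A(h))/(4 − 1) = (-0.0229980540)/3 = -0.0076660180
R = 0.8741462723 − 0.0076660180 = 0.8664802543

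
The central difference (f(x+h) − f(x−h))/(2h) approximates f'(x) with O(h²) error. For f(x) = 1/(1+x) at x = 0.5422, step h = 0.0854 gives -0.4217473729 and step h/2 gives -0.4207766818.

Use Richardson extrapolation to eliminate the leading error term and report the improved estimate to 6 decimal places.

-0.420453

Error is O(h^2); halving h shrinks it by 2^2 = 4.
Numerator 4*A(h/2) − A(h) = 4*(-0.4207766818) − (-0.4217473729) = -1.2613593543
(-1.2613593543) ÷ 3 = -0.4204531181
Gap between inputs: 9.707e-04; correction applied: +0.0003235637.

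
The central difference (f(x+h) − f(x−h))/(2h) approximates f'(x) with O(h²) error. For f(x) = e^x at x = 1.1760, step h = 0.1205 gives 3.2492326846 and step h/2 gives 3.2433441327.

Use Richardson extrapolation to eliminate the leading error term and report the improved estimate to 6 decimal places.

3.241381

Leading term ∝ h^2; use weight 4 = 2^2.
2^2 × A(h/2) = 12.9733765308; minus A(h) gives 9.7241438462.
(4 × 3.2433441327 − 3.2492326846)/(4 − 1) = 3.2413812821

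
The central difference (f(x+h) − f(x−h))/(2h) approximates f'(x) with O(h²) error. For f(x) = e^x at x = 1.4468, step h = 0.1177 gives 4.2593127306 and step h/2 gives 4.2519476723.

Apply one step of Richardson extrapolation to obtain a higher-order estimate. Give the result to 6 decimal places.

4.249493

r = 2: numerator weight 4, denominator 3.
Weighted: 17.0077906892 − 4.2593127306 = 12.7484779586
12.7484779586 ÷ 3 = 4.2494926529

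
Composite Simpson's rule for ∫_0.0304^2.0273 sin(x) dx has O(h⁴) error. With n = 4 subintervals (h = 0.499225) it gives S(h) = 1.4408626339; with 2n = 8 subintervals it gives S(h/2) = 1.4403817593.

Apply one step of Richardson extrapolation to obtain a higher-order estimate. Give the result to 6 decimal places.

r = 4, so 2^r = 16.
Weighted: 23.0461081488 − 1.4408626339 = 21.6052455149
Denominator 16 − 1 = 15.
R = 21.6052455149/15 = 1.4403497010
Shift from A(h/2): −0.0000320583.

1.440350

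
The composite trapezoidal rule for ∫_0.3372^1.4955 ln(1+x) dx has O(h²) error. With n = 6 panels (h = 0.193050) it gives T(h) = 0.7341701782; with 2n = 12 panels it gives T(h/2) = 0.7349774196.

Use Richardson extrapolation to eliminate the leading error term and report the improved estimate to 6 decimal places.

0.735247

Leading term ∝ h^2; use weight 4 = 2^2.
Top: 4(0.7349774196) − (0.7341701782) = 2.2057395002
2.2057395002 ÷ 3 = 0.7352465001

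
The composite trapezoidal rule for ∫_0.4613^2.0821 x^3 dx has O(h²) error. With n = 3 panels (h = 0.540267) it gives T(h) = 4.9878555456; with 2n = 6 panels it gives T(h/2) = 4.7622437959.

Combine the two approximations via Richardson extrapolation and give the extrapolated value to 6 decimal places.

The method has order 2: 2^2 = 4.
Weighted: 19.0489751836 − 4.9878555456 = 14.0611196380
Denominator 4 − 1 = 3.
R = 14.0611196380/3 = 4.6870398793

4.687040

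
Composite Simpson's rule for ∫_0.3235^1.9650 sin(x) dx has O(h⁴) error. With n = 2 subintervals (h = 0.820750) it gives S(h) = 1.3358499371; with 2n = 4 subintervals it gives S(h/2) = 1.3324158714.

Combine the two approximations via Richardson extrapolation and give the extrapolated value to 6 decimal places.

The method has order 4: 2^4 = 16.
16·1.3324158714 − 1.3358499371 = 19.9828040053
Divide by 2^4 − 1 = 15.
Result: 1.3321869337
Correction |R − A(h/2)| = 2.289e-04; gap |A(h/2) − A(h)| = 3.434e-03.

1.332187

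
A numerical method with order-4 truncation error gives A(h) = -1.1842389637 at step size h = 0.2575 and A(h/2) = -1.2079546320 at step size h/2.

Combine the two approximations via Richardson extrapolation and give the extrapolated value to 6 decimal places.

-1.209536

Order 4 gives 2^r = 16 and 2^r − 1 = 15.
16*(-1.2079546320) = -19.3272741120; (-19.3272741120) − (-1.1842389637) = -18.1430351483
(-18.1430351483) ÷ 15 = -1.2095356766
Shift from A(h/2): −0.0015810446.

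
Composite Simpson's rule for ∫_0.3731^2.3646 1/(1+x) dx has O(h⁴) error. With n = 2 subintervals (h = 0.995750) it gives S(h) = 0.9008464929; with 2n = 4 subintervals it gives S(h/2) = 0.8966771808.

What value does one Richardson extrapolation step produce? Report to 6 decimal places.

Error is O(h^4); halving h shrinks it by 2^4 = 16.
Weighted: 14.3468348928 − 0.9008464929 = 13.4459883999
13.4459883999 ÷ 15 = 0.8963992267
Shift from A(h/2): −0.0002779541.

0.896399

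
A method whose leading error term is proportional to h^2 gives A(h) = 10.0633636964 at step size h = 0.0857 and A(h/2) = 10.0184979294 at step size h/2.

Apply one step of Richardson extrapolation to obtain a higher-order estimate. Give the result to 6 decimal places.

Leading term ∝ h^2; use weight 4 = 2^2.
Numerator 4·A(h/2) − A(h) = 4·10.0184979294 − 10.0633636964 = 30.0106280212
R = 30.0106280212/3 = 10.0035426737

10.003543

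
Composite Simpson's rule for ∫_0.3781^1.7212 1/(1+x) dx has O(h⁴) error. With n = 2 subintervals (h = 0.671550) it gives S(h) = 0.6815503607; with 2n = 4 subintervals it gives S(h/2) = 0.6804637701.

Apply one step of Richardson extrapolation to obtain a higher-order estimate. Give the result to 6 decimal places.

0.680391

The method has order 4: 2^4 = 16.
2^4×A(h/2) = 10.8874203216; minus A(h) gives 10.2058699609.
Divide by 2^4 − 1 = 15.
(16×0.6804637701 − 0.6815503607)/(16 − 1) = 0.6803913307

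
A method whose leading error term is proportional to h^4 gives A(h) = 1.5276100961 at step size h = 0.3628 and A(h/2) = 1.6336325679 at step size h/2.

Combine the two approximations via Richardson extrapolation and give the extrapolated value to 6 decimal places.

Order 4 gives 2^r = 16 and 2^r − 1 = 15.
Difference of the inputs: 1.6336325679 − 1.5276100961 = 0.1060224718
Correction (A(h/2) − A(h))/(16 − 1) = 0.1060224718/15 = 0.0070681648
R = A(h/2) + (A(h/2) − A(h))/15 = 1.6336325679 + 0.0070681648 = 1.6407007327

1.640701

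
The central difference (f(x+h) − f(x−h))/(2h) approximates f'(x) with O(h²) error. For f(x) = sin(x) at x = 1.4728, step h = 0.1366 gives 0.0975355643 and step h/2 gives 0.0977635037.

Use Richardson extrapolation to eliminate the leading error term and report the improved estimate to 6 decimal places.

r = 2, so 2^r = 4.
Top: 4(0.0977635037) − (0.0975355643) = 0.2935184505
Divide by 2^2 − 1 = 3.
Extrapolated: 0.2935184505 / 3 = 0.0978394835
Correction |R − A(h/2)| = 7.598e-05; gap |A(h/2) − A(h)| = 2.279e-04.

0.097839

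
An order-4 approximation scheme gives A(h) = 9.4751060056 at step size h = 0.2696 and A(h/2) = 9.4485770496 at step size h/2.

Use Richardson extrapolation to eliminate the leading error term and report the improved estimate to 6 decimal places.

Method order is 4; weight 2^4 = 16.
2^4×A(h/2) = 151.1772327936; minus A(h) gives 141.7021267880.
(16×9.4485770496 − 9.4751060056)/(16 − 1) = 9.4468084525

9.446808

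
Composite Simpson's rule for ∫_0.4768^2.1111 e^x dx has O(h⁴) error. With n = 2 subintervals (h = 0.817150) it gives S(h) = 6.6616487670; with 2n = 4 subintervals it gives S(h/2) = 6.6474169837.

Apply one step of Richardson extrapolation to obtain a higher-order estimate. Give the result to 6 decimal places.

6.646468

r = 4, so 2^r = 16.
2^4·A(h/2) = 106.3586717392; minus A(h) gives 99.6970229722.
Divide by 2^4 − 1 = 15.
99.6970229722 ÷ 15 = 6.6464681981
Gap between inputs: 1.423e-02; correction applied: −0.0009487856.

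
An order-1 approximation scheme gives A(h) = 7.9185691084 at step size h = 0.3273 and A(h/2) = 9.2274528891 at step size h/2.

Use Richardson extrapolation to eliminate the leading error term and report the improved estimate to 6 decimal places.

r = 1: numerator weight 2, denominator 1.
2 × 9.2274528891 − 7.9185691084 = 10.5363366698
Divide by 2^1 − 1 = 1.
Extrapolated: 10.5363366698 / 1 = 10.5363366698
Shift from A(h/2): +1.3088837807.

10.536337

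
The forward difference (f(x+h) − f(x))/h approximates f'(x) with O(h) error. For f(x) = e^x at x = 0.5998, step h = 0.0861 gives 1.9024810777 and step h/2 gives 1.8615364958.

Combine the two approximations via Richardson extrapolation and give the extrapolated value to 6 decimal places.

Error is O(h^1); halving h shrinks it by 2^1 = 2.
2×1.8615364958 − 1.9024810777 = 1.8205919139
1.8205919139 ÷ 1 = 1.8205919139

1.820592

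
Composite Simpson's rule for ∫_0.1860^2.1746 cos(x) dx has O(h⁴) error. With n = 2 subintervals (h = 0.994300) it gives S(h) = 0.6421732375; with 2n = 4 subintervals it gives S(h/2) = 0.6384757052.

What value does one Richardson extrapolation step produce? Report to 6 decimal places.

r = 4, so 2^r = 16.
16*0.6384757052 − 0.6421732375 = 9.5734380457
Divide by 2^4 − 1 = 15.
Result: 0.6382292030
Correction |R − A(h/2)| = 2.465e-04; gap |A(h/2) − A(h)| = 3.698e-03.

0.638229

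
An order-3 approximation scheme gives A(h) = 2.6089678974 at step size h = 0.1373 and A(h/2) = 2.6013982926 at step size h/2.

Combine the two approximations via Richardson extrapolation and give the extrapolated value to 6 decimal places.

Order 3 gives 2^r = 8 and 2^r − 1 = 7.
Numerator 8 × A(h/2) − A(h) = 8 × 2.6013982926 − 2.6089678974 = 18.2022184434
(8 × 2.6013982926 − 2.6089678974)/(8 − 1) = 2.6003169205

2.600317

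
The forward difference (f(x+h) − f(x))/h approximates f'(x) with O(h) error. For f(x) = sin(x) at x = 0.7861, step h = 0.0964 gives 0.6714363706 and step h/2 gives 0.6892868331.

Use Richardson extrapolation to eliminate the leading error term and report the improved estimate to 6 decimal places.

r = 1: numerator weight 2, denominator 1.
Weighted: 1.3785736662 − 0.6714363706 = 0.7071372956
0.7071372956 ÷ 1 = 0.7071372956

0.707137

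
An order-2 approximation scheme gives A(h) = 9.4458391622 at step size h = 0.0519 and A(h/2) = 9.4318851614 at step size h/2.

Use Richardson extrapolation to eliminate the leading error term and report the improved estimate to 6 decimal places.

With r = 2 the leading error scales as h^2, so the weight is 2^2 = 4.
Weighted: 37.7275406456 − 9.4458391622 = 28.2817014834
R = 28.2817014834/3 = 9.4272338278
Shift from A(h/2): −0.0046513336.

9.427234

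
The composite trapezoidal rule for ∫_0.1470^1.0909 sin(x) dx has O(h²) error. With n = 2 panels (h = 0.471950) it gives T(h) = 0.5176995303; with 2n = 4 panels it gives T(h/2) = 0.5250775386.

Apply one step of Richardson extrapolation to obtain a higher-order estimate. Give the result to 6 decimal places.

Order 2 gives 2^r = 4 and 2^r − 1 = 3.
4*0.5250775386 − 0.5176995303 = 1.5826106241
Divide by 2^2 − 1 = 3.
Extrapolated: 1.5826106241 / 3 = 0.5275368747

0.527537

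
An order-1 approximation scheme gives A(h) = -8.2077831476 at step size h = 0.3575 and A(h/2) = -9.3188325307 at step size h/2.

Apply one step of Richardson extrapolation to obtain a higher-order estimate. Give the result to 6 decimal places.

r = 1, so 2^r = 2.
2*(-9.3188325307) = -18.6376650614; subtract (-8.2077831476) → -10.4298819138
Denominator 2 − 1 = 1.
Result: -10.4298819138
Correction |R − A(h/2)| = 1.111e+00; gap |A(h/2) − A(h)| = 1.111e+00.

-10.429882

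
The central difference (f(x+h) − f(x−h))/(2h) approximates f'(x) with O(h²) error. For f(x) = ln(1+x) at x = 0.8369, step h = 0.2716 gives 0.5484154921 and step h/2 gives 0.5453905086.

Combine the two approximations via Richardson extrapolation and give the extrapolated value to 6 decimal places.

Leading term ∝ h^2; use weight 4 = 2^2.
Weighted: 2.1815620344 − 0.5484154921 = 1.6331465423
Divide by 2^2 − 1 = 3.
Result: 0.5443821808

0.544382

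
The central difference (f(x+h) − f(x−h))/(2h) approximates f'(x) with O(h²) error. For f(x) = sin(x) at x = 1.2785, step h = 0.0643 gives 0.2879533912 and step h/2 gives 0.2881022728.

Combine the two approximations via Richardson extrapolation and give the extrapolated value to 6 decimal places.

0.288152

Error is O(h^2); halving h shrinks it by 2^2 = 4.
4×0.2881022728 = 1.1524090912; subtract 0.2879533912 → 0.8644557000
Divide by 2^2 − 1 = 3.
R = 0.8644557000/3 = 0.2881519000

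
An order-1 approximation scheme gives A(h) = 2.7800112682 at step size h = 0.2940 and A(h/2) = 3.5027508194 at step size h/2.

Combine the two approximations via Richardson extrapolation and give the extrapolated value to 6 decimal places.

4.225490

r = 1: numerator weight 2, denominator 1.
2*3.5027508194 − 2.7800112682 = 4.2254903706
Extrapolated: 4.2254903706 / 1 = 4.2254903706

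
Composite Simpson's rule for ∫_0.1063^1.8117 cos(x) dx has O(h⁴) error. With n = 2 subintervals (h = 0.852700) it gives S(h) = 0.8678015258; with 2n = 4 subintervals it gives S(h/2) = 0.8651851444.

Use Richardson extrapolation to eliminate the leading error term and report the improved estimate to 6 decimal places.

Method order is 4; weight 2^4 = 16.
Weighted: 13.8429623104 − 0.8678015258 = 12.9751607846
Denominator 16 − 1 = 15.
R = 12.9751607846/15 = 0.8650107190
Correction |R − A(h/2)| = 1.744e-04; gap |A(h/2) − A(h)| = 2.616e-03.

0.865011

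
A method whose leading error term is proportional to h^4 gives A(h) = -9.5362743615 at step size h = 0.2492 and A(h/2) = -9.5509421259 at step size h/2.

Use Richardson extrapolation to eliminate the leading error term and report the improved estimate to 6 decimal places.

-9.551920

With r = 4 the leading error scales as h^4, so the weight is 2^4 = 16.
Numerator 16*A(h/2) − A(h) = 16*(-9.5509421259) − (-9.5362743615) = -143.2787996529
Denominator 16 − 1 = 15.
(16*(-9.5509421259) − (-9.5362743615))/(16 − 1) = -9.5519199769
Correction |R − A(h/2)| = 9.779e-04; gap |A(h/2) − A(h)| = 1.467e-02.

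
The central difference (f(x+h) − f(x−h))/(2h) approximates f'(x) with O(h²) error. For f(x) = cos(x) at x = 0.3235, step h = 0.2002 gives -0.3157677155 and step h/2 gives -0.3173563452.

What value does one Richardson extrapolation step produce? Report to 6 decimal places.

r = 2, so 2^r = 4.
Top: 4(-0.3173563452) − (-0.3157677155) = -0.9536576653
(-0.9536576653) ÷ 3 = -0.3178858884
Correction |R − A(h/2)| = 5.295e-04; gap |A(h/2) − A(h)| = 1.589e-03.

-0.317886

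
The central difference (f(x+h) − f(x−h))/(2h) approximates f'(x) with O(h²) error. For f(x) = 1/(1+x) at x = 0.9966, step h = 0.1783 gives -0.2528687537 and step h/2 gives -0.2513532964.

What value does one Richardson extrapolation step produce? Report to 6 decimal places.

-0.250848

With r = 2 the leading error scales as h^2, so the weight is 2^2 = 4.
4*(-0.2513532964) = -1.0054131856; (-1.0054131856) − (-0.2528687537) = -0.7525444319
(-0.7525444319) ÷ 3 = -0.2508481440
Shift from A(h/2): +0.0005051524.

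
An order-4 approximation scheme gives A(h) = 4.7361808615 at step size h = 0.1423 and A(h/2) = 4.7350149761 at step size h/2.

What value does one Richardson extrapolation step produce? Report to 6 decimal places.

The method has order 4: 2^4 = 16.
2^4 × A(h/2) = 75.7602396176; minus A(h) gives 71.0240587561.
Denominator 16 − 1 = 15.
Extrapolated: 71.0240587561 / 15 = 4.7349372504
Shift from A(h/2): −0.0000777257.

4.734937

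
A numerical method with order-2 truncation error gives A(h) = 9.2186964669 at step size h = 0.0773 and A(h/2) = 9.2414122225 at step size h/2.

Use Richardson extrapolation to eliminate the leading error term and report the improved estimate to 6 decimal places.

Error is O(h^2); halving h shrinks it by 2^2 = 4.
2^2·A(h/2) = 36.9656488900; minus A(h) gives 27.7469524231.
Divide by 2^2 − 1 = 3.
(4·9.2414122225 − 9.2186964669)/(4 − 1) = 9.2489841410

9.248984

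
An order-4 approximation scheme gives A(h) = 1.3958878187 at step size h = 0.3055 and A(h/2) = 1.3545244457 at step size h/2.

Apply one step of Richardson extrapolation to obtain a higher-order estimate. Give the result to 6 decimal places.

1.351767

Method order is 4; weight 2^4 = 16.
16*1.3545244457 = 21.6723911312; 21.6723911312 − 1.3958878187 = 20.2765033125
Divide by 2^4 − 1 = 15.
R = 20.2765033125/15 = 1.3517668875
Gap between inputs: 4.136e-02; correction applied: −0.0027575582.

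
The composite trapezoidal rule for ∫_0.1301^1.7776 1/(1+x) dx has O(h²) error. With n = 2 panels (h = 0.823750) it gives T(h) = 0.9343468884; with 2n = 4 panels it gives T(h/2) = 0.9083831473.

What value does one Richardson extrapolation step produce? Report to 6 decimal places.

0.899729

Leading term ∝ h^2; use weight 4 = 2^2.
4·0.9083831473 = 3.6335325892; subtract 0.9343468884 → 2.6991857008
Extrapolated: 2.6991857008 / 3 = 0.8997285669
Correction |R − A(h/2)| = 8.655e-03; gap |A(h/2) − A(h)| = 2.596e-02.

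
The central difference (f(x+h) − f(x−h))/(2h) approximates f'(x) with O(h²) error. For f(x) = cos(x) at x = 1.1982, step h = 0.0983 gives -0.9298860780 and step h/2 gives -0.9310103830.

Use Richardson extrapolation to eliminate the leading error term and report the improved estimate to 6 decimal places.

-0.931385

The method has order 2: 2^2 = 4.
4·(-0.9310103830) = -3.7240415320; subtract (-0.9298860780) → -2.7941554540
Denominator 4 − 1 = 3.
(-2.7941554540) ÷ 3 = -0.9313851513
Gap between inputs: 1.124e-03; correction applied: −0.0003747683.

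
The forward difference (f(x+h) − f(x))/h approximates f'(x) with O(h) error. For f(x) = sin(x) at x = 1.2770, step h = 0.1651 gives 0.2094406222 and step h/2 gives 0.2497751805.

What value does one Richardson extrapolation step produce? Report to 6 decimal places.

r = 1, so 2^r = 2.
Numerator 2 × A(h/2) − A(h) = 2 × 0.2497751805 − 0.2094406222 = 0.2901097388
Extrapolated: 0.2901097388 / 1 = 0.2901097388
Correction |R − A(h/2)| = 4.033e-02; gap |A(h/2) − A(h)| = 4.033e-02.

0.290110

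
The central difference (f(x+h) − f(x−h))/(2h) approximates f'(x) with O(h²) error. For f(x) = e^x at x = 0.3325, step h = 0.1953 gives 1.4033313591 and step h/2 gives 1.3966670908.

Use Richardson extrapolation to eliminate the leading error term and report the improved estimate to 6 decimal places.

1.394446

With r = 2 the leading error scales as h^2, so the weight is 2^2 = 4.
Numerator 4 × A(h/2) − A(h) = 4 × 1.3966670908 − 1.4033313591 = 4.1833370041
4.1833370041 ÷ 3 = 1.3944456680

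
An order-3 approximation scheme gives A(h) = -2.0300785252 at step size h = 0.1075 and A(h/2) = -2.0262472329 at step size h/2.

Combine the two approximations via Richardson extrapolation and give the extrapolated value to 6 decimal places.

-2.025700

Error is O(h^3); halving h shrinks it by 2^3 = 8.
8×(-2.0262472329) = -16.2099778632; subtract (-2.0300785252) → -14.1798993380
Divide by 2^3 − 1 = 7.
R = (-14.1798993380)/7 = -2.0256999054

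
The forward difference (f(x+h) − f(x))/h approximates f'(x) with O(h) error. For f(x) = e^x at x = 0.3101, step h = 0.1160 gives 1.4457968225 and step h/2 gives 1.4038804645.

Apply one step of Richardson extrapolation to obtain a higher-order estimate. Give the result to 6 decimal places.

With r = 1 the leading error scales as h^1, so the weight is 2^1 = 2.
Numerator 2*A(h/2) − A(h) = 2*1.4038804645 − 1.4457968225 = 1.3619641065
Extrapolated: 1.3619641065 / 1 = 1.3619641065

1.361964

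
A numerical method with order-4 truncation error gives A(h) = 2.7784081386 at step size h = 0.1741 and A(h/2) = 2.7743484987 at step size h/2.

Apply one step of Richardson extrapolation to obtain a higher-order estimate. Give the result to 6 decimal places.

Leading term ∝ h^4; use weight 16 = 2^4.
16*2.7743484987 = 44.3895759792; subtract 2.7784081386 → 41.6111678406
Divide by 2^4 − 1 = 15.
41.6111678406 ÷ 15 = 2.7740778560

2.774078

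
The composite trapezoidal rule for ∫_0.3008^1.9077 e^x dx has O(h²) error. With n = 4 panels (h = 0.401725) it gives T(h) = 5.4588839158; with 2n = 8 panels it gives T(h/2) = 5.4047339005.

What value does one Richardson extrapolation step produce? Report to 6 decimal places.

5.386684

The method has order 2: 2^2 = 4.
4 × 5.4047339005 − 5.4588839158 = 16.1600516862
Divide by 2^2 − 1 = 3.
16.1600516862 ÷ 3 = 5.3866838954
Correction |R − A(h/2)| = 1.805e-02; gap |A(h/2) − A(h)| = 5.415e-02.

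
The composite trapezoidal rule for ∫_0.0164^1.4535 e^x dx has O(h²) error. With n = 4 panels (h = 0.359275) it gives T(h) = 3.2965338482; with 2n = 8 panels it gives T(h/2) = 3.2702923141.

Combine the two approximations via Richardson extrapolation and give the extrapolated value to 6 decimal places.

With r = 2 the leading error scales as h^2, so the weight is 2^2 = 4.
4*3.2702923141 − 3.2965338482 = 9.7846354082
Divide by 2^2 − 1 = 3.
(4*3.2702923141 − 3.2965338482)/(4 − 1) = 3.2615451361
Gap between inputs: 2.624e-02; correction applied: −0.0087471780.

3.261545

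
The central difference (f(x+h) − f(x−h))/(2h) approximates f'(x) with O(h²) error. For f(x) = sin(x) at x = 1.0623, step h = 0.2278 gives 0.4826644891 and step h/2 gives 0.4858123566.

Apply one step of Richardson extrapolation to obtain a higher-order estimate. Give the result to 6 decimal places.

With r = 2 the leading error scales as h^2, so the weight is 2^2 = 4.
Weighted: 1.9432494264 − 0.4826644891 = 1.4605849373
Denominator 4 − 1 = 3.
R = 1.4605849373/3 = 0.4868616458
Gap between inputs: 3.148e-03; correction applied: +0.0010492892.

0.486862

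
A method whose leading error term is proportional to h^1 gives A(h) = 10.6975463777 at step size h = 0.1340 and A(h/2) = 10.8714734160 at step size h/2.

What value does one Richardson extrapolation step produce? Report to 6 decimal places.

11.045400

Order 1 gives 2^r = 2 and 2^r − 1 = 1.
Numerator 2×A(h/2) − A(h) = 2×10.8714734160 − 10.6975463777 = 11.0454004543
Extrapolated: 11.0454004543 / 1 = 11.0454004543
Gap between inputs: 1.739e-01; correction applied: +0.1739270383.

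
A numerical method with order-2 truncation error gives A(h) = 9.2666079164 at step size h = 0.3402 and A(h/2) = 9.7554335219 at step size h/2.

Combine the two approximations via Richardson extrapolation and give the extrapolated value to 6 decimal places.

Leading term ∝ h^2; use weight 4 = 2^2.
4*9.7554335219 = 39.0217340876; 39.0217340876 − 9.2666079164 = 29.7551261712
Denominator 4 − 1 = 3.
So the Richardson estimate is 9.9183753904.
Gap between inputs: 4.888e-01; correction applied: +0.1629418685.

9.918375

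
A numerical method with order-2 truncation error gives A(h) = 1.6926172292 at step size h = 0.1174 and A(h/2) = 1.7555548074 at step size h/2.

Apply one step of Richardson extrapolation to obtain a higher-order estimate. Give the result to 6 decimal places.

1.776534

r = 2: numerator weight 4, denominator 3.
4×1.7555548074 = 7.0222192296; subtract 1.6926172292 → 5.3296020004
Divide by 2^2 − 1 = 3.
5.3296020004 ÷ 3 = 1.7765340001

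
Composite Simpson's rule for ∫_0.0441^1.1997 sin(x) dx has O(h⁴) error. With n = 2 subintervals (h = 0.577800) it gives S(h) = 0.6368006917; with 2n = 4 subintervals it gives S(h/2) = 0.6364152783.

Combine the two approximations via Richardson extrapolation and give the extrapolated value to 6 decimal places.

The method has order 4: 2^4 = 16.
Top: 16(0.6364152783) − (0.6368006917) = 9.5458437611
R = 9.5458437611/15 = 0.6363895841
Correction |R − A(h/2)| = 2.569e-05; gap |A(h/2) − A(h)| = 3.854e-04.

0.636390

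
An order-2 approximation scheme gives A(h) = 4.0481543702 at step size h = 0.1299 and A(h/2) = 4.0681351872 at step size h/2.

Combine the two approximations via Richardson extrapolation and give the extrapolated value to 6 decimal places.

r = 2: numerator weight 4, denominator 3.
4 × 4.0681351872 − 4.0481543702 = 12.2243863786
Divide by 2^2 − 1 = 3.
R = 12.2243863786/3 = 4.0747954595

4.074795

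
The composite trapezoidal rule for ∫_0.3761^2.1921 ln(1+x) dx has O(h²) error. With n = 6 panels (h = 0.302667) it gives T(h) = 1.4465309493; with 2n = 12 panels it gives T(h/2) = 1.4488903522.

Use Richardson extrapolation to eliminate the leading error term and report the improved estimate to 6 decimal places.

1.449677

The method has order 2: 2^2 = 4.
Difference of the inputs: 1.4488903522 − 1.4465309493 = 0.0023594029
Correction (A(h/2) − A(h))/(4 − 1) = 0.0023594029/3 = 0.0007864676
R = 1.4488903522 + 0.0007864676 = 1.4496768198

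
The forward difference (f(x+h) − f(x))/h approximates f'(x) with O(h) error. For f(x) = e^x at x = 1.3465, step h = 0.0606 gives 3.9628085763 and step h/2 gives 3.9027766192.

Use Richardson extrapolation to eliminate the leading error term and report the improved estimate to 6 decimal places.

3.842745

Error is O(h^1); halving h shrinks it by 2^1 = 2.
2 × 3.9027766192 = 7.8055532384; subtract 3.9628085763 → 3.8427446621
Extrapolated: 3.8427446621 / 1 = 3.8427446621
Correction |R − A(h/2)| = 6.003e-02; gap |A(h/2) − A(h)| = 6.003e-02.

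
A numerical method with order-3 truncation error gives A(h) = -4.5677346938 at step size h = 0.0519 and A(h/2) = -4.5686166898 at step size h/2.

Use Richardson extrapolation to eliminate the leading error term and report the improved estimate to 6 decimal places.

-4.568743

Error is O(h^3); halving h shrinks it by 2^3 = 8.
8×(-4.5686166898) = -36.5489335184; subtract (-4.5677346938) → -31.9811988246
Extrapolated: (-31.9811988246) / 7 = -4.5687426892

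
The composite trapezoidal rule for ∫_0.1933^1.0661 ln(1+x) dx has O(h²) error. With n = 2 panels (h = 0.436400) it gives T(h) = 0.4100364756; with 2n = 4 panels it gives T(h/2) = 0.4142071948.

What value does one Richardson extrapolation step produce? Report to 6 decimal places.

0.415597

The method has order 2: 2^2 = 4.
4 × 0.4142071948 = 1.6568287792; 1.6568287792 − 0.4100364756 = 1.2467923036
Denominator 4 − 1 = 3.
R = 1.2467923036/3 = 0.4155974345
Correction |R − A(h/2)| = 1.390e-03; gap |A(h/2) − A(h)| = 4.171e-03.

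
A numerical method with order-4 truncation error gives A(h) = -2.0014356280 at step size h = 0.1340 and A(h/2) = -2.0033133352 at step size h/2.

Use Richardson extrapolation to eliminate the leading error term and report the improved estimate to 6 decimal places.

-2.003439

Error is O(h^4); halving h shrinks it by 2^4 = 16.
Top: 16(-2.0033133352) − (-2.0014356280) = -30.0515777352
Extrapolated: (-30.0515777352) / 15 = -2.0034385157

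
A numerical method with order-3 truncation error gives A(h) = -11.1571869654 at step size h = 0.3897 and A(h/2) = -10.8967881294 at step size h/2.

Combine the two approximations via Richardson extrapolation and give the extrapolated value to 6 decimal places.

-10.859588

Order 3 gives 2^r = 8 and 2^r − 1 = 7.
Top: 8(-10.8967881294) − (-11.1571869654) = -76.0171180698
Extrapolated: (-76.0171180698) / 7 = -10.8595882957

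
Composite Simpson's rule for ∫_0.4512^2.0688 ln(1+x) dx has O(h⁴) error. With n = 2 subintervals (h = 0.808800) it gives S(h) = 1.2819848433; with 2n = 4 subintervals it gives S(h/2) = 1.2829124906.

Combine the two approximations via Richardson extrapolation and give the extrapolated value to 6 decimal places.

Error is O(h^4); halving h shrinks it by 2^4 = 16.
Numerator 16×A(h/2) − A(h) = 16×1.2829124906 − 1.2819848433 = 19.2446150063
(16×1.2829124906 − 1.2819848433)/(16 − 1) = 1.2829743338

1.282974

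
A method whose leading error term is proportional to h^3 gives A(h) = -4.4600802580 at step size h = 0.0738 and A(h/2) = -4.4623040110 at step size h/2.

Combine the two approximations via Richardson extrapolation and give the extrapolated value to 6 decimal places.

-4.462622

r = 3: numerator weight 8, denominator 7.
Top: 8(-4.4623040110) − (-4.4600802580) = -31.2383518300
(8×(-4.4623040110) − (-4.4600802580))/(8 − 1) = -4.4626216900
Shift from A(h/2): −0.0003176790.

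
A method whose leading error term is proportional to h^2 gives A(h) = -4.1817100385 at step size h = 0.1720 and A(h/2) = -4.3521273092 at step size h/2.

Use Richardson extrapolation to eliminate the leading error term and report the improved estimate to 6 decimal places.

-4.408933

Error is O(h^2); halving h shrinks it by 2^2 = 4.
2^2*A(h/2) = -17.4085092368; minus A(h) gives -13.2267991983.
Denominator 4 − 1 = 3.
Extrapolated: (-13.2267991983) / 3 = -4.4089330661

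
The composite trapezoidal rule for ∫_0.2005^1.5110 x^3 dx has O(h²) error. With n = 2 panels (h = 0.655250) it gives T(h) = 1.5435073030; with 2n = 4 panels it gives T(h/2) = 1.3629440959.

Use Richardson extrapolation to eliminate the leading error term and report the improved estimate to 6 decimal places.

1.302756

Leading term ∝ h^2; use weight 4 = 2^2.
Numerator 4*A(h/2) − A(h) = 4*1.3629440959 − 1.5435073030 = 3.9082690806
Denominator 4 − 1 = 3.
R = 3.9082690806/3 = 1.3027563602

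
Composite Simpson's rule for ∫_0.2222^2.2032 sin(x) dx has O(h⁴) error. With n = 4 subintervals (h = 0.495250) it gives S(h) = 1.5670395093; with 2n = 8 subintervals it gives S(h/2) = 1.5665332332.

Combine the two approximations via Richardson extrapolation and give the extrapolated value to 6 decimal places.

Order 4 gives 2^r = 16 and 2^r − 1 = 15.
16×1.5665332332 = 25.0645317312; 25.0645317312 − 1.5670395093 = 23.4974922219
Denominator 16 − 1 = 15.
Result: 1.5664994815
Correction |R − A(h/2)| = 3.375e-05; gap |A(h/2) − A(h)| = 5.063e-04.

1.566499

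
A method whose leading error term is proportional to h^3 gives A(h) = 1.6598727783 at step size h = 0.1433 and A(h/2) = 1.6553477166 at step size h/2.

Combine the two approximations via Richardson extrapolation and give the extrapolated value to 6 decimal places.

1.654701

The method has order 3: 2^3 = 8.
8 × 1.6553477166 = 13.2427817328; 13.2427817328 − 1.6598727783 = 11.5829089545
Divide by 2^3 − 1 = 7.
11.5829089545 ÷ 7 = 1.6547012792
Gap between inputs: 4.525e-03; correction applied: −0.0006464374.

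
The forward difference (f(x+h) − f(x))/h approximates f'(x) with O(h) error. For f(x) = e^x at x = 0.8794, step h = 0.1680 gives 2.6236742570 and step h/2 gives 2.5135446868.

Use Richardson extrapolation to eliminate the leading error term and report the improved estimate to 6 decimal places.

r = 1: numerator weight 2, denominator 1.
Numerator 2×A(h/2) − A(h) = 2×2.5135446868 − 2.6236742570 = 2.4034151166
Divide by 2^1 − 1 = 1.
Result: 2.4034151166
Shift from A(h/2): −0.1101295702.

2.403415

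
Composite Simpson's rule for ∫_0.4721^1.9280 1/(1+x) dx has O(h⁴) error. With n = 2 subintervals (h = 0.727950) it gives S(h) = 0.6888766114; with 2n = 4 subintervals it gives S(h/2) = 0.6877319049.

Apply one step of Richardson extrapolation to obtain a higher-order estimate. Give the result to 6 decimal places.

r = 4, so 2^r = 16.
16·0.6877319049 = 11.0037104784; subtract 0.6888766114 → 10.3148338670
Divide by 2^4 − 1 = 15.
Result: 0.6876555911
Correction |R − A(h/2)| = 7.631e-05; gap |A(h/2) − A(h)| = 1.145e-03.

0.687656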